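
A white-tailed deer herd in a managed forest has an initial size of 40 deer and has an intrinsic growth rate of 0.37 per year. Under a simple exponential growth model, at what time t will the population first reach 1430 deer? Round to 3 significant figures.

9.67 years

Set N₀·e^(rt) = 1430: e^(0.37·t) = 1430/40 = 35.75.
0.37·t = ln(35.75) = 3.5766, so t = 3.5766/0.37 = 9.6664.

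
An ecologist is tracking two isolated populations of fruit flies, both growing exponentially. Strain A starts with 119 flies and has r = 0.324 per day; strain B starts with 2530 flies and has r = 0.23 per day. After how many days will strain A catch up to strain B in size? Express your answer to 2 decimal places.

Set 119·e^(0.324t) = 2530·e^(0.23t).
e^((0.324 − 0.23)t) = 2530/119 → e^(0.094·t) = 21.261.
0.094·t = ln(21.261) = 3.0569, so t = 3.0569/0.094 = 32.52.

32.52 days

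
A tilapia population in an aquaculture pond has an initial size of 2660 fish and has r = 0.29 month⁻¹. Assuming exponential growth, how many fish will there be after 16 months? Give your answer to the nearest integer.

275428 fish

N(t) = N₀·e^(rt) = 2660 × e^(0.29×16) = 2660 × e^4.64.
e^4.64 ≈ 103.54, so N ≈ 2660 × 103.54 = 275428.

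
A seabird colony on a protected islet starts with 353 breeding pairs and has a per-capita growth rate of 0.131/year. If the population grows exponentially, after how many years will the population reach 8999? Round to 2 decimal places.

24.72 years

Set N₀·e^(rt) = 8999: e^(0.131·t) = 8999/353 = 25.493.
0.131·t = ln(25.493) = 3.2384, so t = 3.2384/0.131 = 24.721.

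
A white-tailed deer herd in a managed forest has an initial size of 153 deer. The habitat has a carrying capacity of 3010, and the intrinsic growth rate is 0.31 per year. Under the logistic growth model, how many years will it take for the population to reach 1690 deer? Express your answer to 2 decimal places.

A = (K − N₀)/N₀ = (3010 − 153)/153 = 18.673.
Solve 3010/(1 + 18.673·e^(−0.31t)) = 1690: 1 + 18.673·e^(−0.31t) = 1.7811, so e^(−0.31t) = 0.0418281.
−0.31·t = ln(0.0418281) = -3.1742, so t = 3.1742/0.31 = 10.239.

10.24 years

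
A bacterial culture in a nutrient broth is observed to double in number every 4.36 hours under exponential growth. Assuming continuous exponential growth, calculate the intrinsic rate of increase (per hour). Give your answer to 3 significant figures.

0.159 per hour

r = ln(2)/t_d = 0.6931/4.36 = 0.15898.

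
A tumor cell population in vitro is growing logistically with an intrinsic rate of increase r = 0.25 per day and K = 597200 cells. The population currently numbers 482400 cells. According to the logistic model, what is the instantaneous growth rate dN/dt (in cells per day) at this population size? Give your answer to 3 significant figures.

dN/dt = rN(1 − N/K) = 0.25 × 482400 × (1 − 482400/597200).
1 − 482400/597200 = 0.19223; dN/dt = 0.25 × 482400 × 0.19223 = 23183.

23200 cells per day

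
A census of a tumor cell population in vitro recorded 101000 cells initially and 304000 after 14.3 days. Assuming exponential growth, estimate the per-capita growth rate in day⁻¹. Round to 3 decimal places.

0.077 per day

From N(t) = N₀·e^(rt): e^(r·14.3) = 304000/101000 = 3.0099.
r·14.3 = ln(3.0099) = 1.1019, so r = 1.1019/14.3 = 0.077056.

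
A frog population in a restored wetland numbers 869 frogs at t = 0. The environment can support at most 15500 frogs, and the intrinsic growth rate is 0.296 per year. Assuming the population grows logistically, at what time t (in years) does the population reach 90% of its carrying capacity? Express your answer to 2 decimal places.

16.96 years

A = (K − N₀)/N₀ = (15500 − 869)/869 = 16.837.
Solve 15500/(1 + 16.837·e^(−0.296t)) = 13950: 1 + 16.837·e^(−0.296t) = 1.1111, so e^(−0.296t) = 0.00659938.
−0.296·t = ln(0.00659938) = -5.0208, so t = 5.0208/0.296 = 16.962.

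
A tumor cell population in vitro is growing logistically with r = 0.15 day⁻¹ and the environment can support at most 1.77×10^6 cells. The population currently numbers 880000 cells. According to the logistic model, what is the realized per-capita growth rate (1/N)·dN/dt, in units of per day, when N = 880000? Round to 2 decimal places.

(1/N)·dN/dt = r(1 − N/K) = 0.15 × (1 − 880000/1.77×10^6).
= 0.15 × 0.50282 = 0.075424.

0.08 per day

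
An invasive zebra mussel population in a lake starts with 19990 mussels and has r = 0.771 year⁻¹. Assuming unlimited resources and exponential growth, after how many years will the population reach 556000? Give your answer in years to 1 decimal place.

Set N₀·e^(rt) = 556000: e^(0.771·t) = 556000/19990 = 27.814.
0.771·t = ln(27.814) = 3.3255, so t = 3.3255/0.771 = 4.3133.

4.3 years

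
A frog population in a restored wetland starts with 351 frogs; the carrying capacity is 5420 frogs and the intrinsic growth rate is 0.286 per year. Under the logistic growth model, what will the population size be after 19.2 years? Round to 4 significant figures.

5115 frogs

A = (K − N₀)/N₀ = (5420 − 351)/351 = 14.442.
N(t) = K/(1 + A·e^(−rt)) = 5420/(1 + 14.442×e^(−0.286×19.2)).
e^(−5.491) = 0.0041229; denominator = 1 + 14.442×0.0041229 = 1.0595.
N = 5420/1.0595 = 5115.42.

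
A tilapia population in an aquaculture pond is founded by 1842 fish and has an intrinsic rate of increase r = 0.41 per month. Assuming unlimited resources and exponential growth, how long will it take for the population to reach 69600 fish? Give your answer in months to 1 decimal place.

8.9 months

Set N₀·e^(rt) = 69600: e^(0.41·t) = 69600/1842 = 37.785.
0.41·t = ln(37.785) = 3.6319, so t = 3.6319/0.41 = 8.8583.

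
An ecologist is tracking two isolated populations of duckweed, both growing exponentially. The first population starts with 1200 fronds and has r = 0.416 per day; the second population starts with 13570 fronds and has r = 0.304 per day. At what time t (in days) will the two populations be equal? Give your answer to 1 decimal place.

Set 1200·e^(0.416t) = 13570·e^(0.304t).
e^((0.416 − 0.304)t) = 13570/1200 → e^(0.112·t) = 11.308.
0.112·t = ln(11.308) = 2.4255, so t = 2.4255/0.112 = 21.657.

21.7 days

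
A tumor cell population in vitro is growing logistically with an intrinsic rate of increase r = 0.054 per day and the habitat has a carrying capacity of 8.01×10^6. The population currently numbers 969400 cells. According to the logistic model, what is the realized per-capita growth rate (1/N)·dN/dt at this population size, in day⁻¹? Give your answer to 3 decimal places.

(1/N)·dN/dt = r(1 − N/K) = 0.054 × (1 − 969400/8.01×10^6).
= 0.054 × 0.87898 = 0.047465.

0.047 per day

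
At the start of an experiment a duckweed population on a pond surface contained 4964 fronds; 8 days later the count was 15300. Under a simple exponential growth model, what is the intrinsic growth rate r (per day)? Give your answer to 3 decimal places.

0.141 per day

From N(t) = N₀·e^(rt): e^(r·8) = 15300/4964 = 3.0822.
r·8 = ln(3.0822) = 1.1256, so r = 1.1256/8 = 0.14071.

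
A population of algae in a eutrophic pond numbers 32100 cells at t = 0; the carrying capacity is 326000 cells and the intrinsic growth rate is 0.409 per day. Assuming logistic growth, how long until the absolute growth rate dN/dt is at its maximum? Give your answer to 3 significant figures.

Logistic growth is fastest at N = K/2 = 163000.
A = (K − N₀)/N₀ = 9.1558. Set K/(1 + A·e^(−rt)) = K/2 → A·e^(−rt) = 1.
e^(−0.409t) = 1/9.1558 = 0.109221, so t = ln(9.1558)/0.409 = 2.2144/0.409 = 5.4141.

5.41 days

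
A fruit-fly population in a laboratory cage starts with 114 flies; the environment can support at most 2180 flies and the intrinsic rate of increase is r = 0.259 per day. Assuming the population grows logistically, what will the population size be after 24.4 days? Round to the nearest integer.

2111 flies

A = (K − N₀)/N₀ = (2180 − 114)/114 = 18.123.
N(t) = K/(1 + A·e^(−rt)) = 2180/(1 + 18.123×e^(−0.259×24.4)).
e^(−6.32) = 0.0018007; denominator = 1 + 18.123×0.0018007 = 1.0326.
N = 2180/1.0326 = 2111.11.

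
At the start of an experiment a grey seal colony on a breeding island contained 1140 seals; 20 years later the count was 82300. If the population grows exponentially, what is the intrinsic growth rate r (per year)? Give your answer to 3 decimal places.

0.214 per year

From N(t) = N₀·e^(rt): e^(r·20) = 82300/1140 = 72.193.
r·20 = ln(72.193) = 4.2793, so r = 4.2793/20 = 0.21397.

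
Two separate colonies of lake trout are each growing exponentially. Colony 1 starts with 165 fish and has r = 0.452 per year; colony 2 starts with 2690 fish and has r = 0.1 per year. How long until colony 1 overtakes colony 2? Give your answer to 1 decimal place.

7.9 years

Set 165·e^(0.452t) = 2690·e^(0.1t).
e^((0.452 − 0.1)t) = 2690/165 → e^(0.352·t) = 16.303.
0.352·t = ln(16.303) = 2.7914, so t = 2.7914/0.352 = 7.93.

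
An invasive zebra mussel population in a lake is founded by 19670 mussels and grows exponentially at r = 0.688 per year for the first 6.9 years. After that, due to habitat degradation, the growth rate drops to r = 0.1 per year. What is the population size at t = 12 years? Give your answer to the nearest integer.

Phase 1: N(6.9) = 19670·e^(0.688×6.9) = 19670·e^4.747 = 2.267186×10^6.
Phase 2 runs for 12 − 6.9 = 5.1 years at r = 0.1.
N(12) = 2.267186×10^6·e^(0.1×5.1) = 2.267186×10^6·e^0.51 = 3.775525×10^6.

3775525 mussels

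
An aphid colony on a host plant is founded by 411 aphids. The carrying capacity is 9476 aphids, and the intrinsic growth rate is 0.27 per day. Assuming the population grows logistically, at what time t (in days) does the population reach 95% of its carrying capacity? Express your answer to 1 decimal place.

A = (K − N₀)/N₀ = (9476 − 411)/411 = 22.056.
Solve 9476/(1 + 22.056·e^(−0.27t)) = 9002.2: 1 + 22.056·e^(−0.27t) = 1.0526, so e^(−0.27t) = 0.00238627.
−0.27·t = ln(0.00238627) = -6.038, so t = 6.038/0.27 = 22.363.

22.4 days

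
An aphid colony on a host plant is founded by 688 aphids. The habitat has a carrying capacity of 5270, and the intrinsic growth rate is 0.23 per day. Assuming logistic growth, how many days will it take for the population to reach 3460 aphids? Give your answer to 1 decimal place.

A = (K − N₀)/N₀ = (5270 − 688)/688 = 6.6599.
Solve 5270/(1 + 6.6599·e^(−0.23t)) = 3460: 1 + 6.6599·e^(−0.23t) = 1.5231, so e^(−0.23t) = 0.0785481.
−0.23·t = ln(0.0785481) = -2.544, so t = 2.544/0.23 = 11.061.

11.1 days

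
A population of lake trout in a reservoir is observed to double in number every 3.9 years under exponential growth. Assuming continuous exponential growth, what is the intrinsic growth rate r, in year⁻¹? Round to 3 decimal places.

0.178 per year

r = ln(2)/t_d = 0.6931/3.9 = 0.17773.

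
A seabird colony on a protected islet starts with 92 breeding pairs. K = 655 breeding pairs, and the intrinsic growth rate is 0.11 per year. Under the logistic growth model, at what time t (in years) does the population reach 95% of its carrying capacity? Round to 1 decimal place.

A = (K − N₀)/N₀ = (655 − 92)/92 = 6.1196.
Solve 655/(1 + 6.1196·e^(−0.11t)) = 622.25: 1 + 6.1196·e^(−0.11t) = 1.0526, so e^(−0.11t) = 0.00860054.
−0.11·t = ln(0.00860054) = -4.7559, so t = 4.7559/0.11 = 43.236.

43.2 years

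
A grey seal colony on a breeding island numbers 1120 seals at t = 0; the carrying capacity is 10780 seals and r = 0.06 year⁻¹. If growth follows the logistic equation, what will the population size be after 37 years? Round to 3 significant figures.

A = (K − N₀)/N₀ = (10780 − 1120)/1120 = 8.625.
N(t) = K/(1 + A·e^(−rt)) = 10780/(1 + 8.625×e^(−0.06×37)).
e^(−2.22) = 0.10861; denominator = 1 + 8.625×0.10861 = 1.9368.
N = 10780/1.9368 = 5566.02.

5570 seals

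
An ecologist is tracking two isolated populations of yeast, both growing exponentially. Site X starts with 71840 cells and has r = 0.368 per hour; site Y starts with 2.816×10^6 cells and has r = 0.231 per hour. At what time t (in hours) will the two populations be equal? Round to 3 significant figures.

26.8 hours

Set 71840·e^(0.368t) = 2.816×10^6·e^(0.231t).
e^((0.368 − 0.231)t) = 2.816×10^6/71840 → e^(0.137·t) = 39.198.
0.137·t = ln(39.198) = 3.6686, so t = 3.6686/0.137 = 26.778.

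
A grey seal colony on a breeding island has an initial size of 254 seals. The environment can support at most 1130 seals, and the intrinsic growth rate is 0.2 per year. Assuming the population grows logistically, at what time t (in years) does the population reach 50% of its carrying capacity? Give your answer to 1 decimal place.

A = (K − N₀)/N₀ = (1130 − 254)/254 = 3.4488.
Solve 1130/(1 + 3.4488·e^(−0.2t)) = 565: 1 + 3.4488·e^(−0.2t) = 2, so e^(−0.2t) = 0.289954.
−0.2·t = ln(0.289954) = -1.238, so t = 1.238/0.2 = 6.1902.

6.2 years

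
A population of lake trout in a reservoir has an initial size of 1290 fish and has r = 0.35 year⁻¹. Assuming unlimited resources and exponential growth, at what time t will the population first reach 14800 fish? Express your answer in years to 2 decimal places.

Set N₀·e^(rt) = 14800: e^(0.35·t) = 14800/1290 = 11.473.
0.35·t = ln(11.473) = 2.44, so t = 2.44/0.35 = 6.9714.

6.97 years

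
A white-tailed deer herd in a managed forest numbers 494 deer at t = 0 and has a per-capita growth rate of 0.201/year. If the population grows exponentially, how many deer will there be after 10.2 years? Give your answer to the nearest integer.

3838 deer

N(t) = N₀·e^(rt) = 494 × e^(0.201×10.2) = 494 × e^2.05.
e^2.05 ≈ 7.7695, so N ≈ 494 × 7.7695 = 3838.11.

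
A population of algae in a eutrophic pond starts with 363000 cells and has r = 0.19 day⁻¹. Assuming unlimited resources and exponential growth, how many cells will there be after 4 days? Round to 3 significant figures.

N(t) = N₀·e^(rt) = 363000 × e^(0.19×4) = 363000 × e^0.76.
e^0.76 ≈ 2.1383, so N ≈ 363000 × 2.1383 = 776194.

776000 cells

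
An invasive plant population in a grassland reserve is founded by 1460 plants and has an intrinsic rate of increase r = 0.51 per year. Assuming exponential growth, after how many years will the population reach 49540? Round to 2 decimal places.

Set N₀·e^(rt) = 49540: e^(0.51·t) = 49540/1460 = 33.932.
0.51·t = ln(33.932) = 3.5243, so t = 3.5243/0.51 = 6.9105.

6.91 years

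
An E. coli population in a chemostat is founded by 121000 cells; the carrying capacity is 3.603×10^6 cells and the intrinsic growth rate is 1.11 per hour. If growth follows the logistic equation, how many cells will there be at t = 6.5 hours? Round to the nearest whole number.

3528325 cells

A = (K − N₀)/N₀ = (3.603×10^6 − 121000)/121000 = 28.777.
N(t) = K/(1 + A·e^(−rt)) = 3.603×10^6/(1 + 28.777×e^(−1.11×6.5)).
e^(−7.215) = 0.00073547; denominator = 1 + 28.777×0.00073547 = 1.0212.
N = 3.603×10^6/1.0212 = 3.528325×10^6.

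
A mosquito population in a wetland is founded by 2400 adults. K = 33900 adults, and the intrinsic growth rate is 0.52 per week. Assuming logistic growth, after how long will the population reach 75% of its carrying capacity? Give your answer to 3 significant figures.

A = (K − N₀)/N₀ = (33900 − 2400)/2400 = 13.125.
Solve 33900/(1 + 13.125·e^(−0.52t)) = 25425: 1 + 13.125·e^(−0.52t) = 1.3333, so e^(−0.52t) = 0.0253968.
−0.52·t = ln(0.0253968) = -3.6731, so t = 3.6731/0.52 = 7.0637.

7.06 weeks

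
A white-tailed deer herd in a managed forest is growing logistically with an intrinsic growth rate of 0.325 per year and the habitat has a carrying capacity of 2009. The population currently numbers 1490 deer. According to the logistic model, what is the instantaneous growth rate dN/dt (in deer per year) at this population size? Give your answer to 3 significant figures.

dN/dt = rN(1 − N/K) = 0.325 × 1490 × (1 − 1490/2009).
1 − 1490/2009 = 0.25834; dN/dt = 0.325 × 1490 × 0.25834 = 125.1.

125 deer per year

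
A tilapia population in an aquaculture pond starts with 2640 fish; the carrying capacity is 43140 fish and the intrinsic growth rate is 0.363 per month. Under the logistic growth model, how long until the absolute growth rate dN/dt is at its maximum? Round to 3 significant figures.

Logistic growth is fastest at N = K/2 = 21570.
A = (K − N₀)/N₀ = 15.341. Set K/(1 + A·e^(−rt)) = K/2 → A·e^(−rt) = 1.
e^(−0.363t) = 1/15.341 = 0.0651852, so t = ln(15.341)/0.363 = 2.7305/0.363 = 7.5221.

7.52 months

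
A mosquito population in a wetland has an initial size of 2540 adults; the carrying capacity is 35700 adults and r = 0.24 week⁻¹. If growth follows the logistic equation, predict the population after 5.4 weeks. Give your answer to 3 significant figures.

7810 adults

A = (K − N₀)/N₀ = (35700 − 2540)/2540 = 13.055.
N(t) = K/(1 + A·e^(−rt)) = 35700/(1 + 13.055×e^(−0.24×5.4)).
e^(−1.296) = 0.27362; denominator = 1 + 13.055×0.27362 = 4.5722.
N = 35700/4.5722 = 7808.07.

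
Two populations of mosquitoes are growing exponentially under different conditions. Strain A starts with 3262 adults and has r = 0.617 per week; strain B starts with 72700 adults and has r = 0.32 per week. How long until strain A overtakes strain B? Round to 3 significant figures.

10.5 weeks

Set 3262·e^(0.617t) = 72700·e^(0.32t).
e^((0.617 − 0.32)t) = 72700/3262 → e^(0.297·t) = 22.287.
0.297·t = ln(22.287) = 3.104, so t = 3.104/0.297 = 10.451.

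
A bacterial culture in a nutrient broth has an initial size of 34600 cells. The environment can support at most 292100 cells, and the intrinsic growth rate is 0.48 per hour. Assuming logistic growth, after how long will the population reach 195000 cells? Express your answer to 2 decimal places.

5.63 hours

A = (K − N₀)/N₀ = (292100 − 34600)/34600 = 7.4422.
Solve 292100/(1 + 7.4422·e^(−0.48t)) = 195000: 1 + 7.4422·e^(−0.48t) = 1.4979, so e^(−0.48t) = 0.0669088.
−0.48·t = ln(0.0669088) = -2.7044, so t = 2.7044/0.48 = 5.6342.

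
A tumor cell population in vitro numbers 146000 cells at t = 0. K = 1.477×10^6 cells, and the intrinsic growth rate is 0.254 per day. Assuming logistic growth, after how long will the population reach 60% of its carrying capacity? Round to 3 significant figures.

10.3 days

A = (K − N₀)/N₀ = (1.477×10^6 − 146000)/146000 = 9.1164.
Solve 1.477×10^6/(1 + 9.1164·e^(−0.254t)) = 886200: 1 + 9.1164·e^(−0.254t) = 1.6667, so e^(−0.254t) = 0.073128.
−0.254·t = ln(0.073128) = -2.6155, so t = 2.6155/0.254 = 10.297.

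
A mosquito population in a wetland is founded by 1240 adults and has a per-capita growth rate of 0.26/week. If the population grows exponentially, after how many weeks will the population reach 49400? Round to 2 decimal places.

Set N₀·e^(rt) = 49400: e^(0.26·t) = 49400/1240 = 39.839.
0.26·t = ln(39.839) = 3.6848, so t = 3.6848/0.26 = 14.172.

14.17 weeks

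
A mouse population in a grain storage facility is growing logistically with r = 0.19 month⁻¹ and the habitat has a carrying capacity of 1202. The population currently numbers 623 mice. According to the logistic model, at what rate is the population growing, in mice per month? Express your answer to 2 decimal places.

dN/dt = rN(1 − N/K) = 0.19 × 623 × (1 − 623/1202).
1 − 623/1202 = 0.4817; dN/dt = 0.19 × 623 × 0.4817 = 57.018.

57.02 mice per month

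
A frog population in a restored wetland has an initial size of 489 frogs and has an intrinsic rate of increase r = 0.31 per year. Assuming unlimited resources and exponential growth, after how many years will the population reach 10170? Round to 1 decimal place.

9.8 years

Set N₀·e^(rt) = 10170: e^(0.31·t) = 10170/489 = 20.798.
0.31·t = ln(20.798) = 3.0348, so t = 3.0348/0.31 = 9.7898.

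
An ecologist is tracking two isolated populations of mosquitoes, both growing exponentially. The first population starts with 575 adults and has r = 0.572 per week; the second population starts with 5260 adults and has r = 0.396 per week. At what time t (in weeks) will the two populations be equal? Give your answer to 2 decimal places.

12.58 weeks

Set 575·e^(0.572t) = 5260·e^(0.396t).
e^((0.572 − 0.396)t) = 5260/575 → e^(0.176·t) = 9.1478.
0.176·t = ln(9.1478) = 2.2135, so t = 2.2135/0.176 = 12.577.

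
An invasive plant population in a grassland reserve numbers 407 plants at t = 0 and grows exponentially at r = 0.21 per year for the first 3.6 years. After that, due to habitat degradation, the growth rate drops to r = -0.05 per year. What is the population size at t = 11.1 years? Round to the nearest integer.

596 plants

Phase 1: N(3.6) = 407·e^(0.21×3.6) = 407·e^0.756 = 866.804.
Phase 2 runs for 11.1 − 3.6 = 7.5 years at r = -0.05.
N(11.1) = 866.804·e^(-0.05×7.5) = 866.804·e^-0.375 = 595.745.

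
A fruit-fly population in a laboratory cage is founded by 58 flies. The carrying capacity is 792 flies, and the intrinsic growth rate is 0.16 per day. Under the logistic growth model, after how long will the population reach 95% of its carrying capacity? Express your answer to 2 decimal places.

A = (K − N₀)/N₀ = (792 − 58)/58 = 12.655.
Solve 792/(1 + 12.655·e^(−0.16t)) = 752.4: 1 + 12.655·e^(−0.16t) = 1.0526, so e^(−0.16t) = 0.0041589.
−0.16·t = ln(0.0041589) = -5.4825, so t = 5.4825/0.16 = 34.266.

34.27 days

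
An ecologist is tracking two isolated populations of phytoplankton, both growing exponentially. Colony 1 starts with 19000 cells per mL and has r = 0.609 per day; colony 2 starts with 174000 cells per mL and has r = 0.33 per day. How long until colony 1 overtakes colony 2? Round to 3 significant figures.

Set 19000·e^(0.609t) = 174000·e^(0.33t).
e^((0.609 − 0.33)t) = 174000/19000 → e^(0.279·t) = 9.1579.
0.279·t = ln(9.1579) = 2.2146, so t = 2.2146/0.279 = 7.9377.

7.94 days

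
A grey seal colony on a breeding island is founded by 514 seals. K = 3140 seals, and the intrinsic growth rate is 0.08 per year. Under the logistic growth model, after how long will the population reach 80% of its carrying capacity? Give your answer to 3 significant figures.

37.7 years

A = (K − N₀)/N₀ = (3140 − 514)/514 = 5.1089.
Solve 3140/(1 + 5.1089·e^(−0.08t)) = 2512: 1 + 5.1089·e^(−0.08t) = 1.25, so e^(−0.08t) = 0.0489337.
−0.08·t = ln(0.0489337) = -3.0173, so t = 3.0173/0.08 = 37.716.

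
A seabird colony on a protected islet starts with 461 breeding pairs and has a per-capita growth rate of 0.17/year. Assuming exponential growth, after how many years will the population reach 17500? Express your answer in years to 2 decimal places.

21.39 years

Set N₀·e^(rt) = 17500: e^(0.17·t) = 17500/461 = 37.961.
0.17·t = ln(37.961) = 3.6366, so t = 3.6366/0.17 = 21.392.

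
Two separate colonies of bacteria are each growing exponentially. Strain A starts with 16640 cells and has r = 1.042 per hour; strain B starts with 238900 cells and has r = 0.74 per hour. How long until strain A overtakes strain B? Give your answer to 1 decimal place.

8.8 hours

Set 16640·e^(1.042t) = 238900·e^(0.74t).
e^((1.042 − 0.74)t) = 238900/16640 → e^(0.302·t) = 14.357.
0.302·t = ln(14.357) = 2.6642, so t = 2.6642/0.302 = 8.822.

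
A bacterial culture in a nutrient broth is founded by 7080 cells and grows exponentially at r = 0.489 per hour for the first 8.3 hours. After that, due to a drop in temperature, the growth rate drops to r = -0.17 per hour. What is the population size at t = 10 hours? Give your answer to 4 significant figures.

Phase 1: N(8.3) = 7080·e^(0.489×8.3) = 7080·e^4.059 = 409925.
Phase 2 runs for 10 − 8.3 = 1.7 hours at r = -0.17.
N(10) = 409925·e^(-0.17×1.7) = 409925·e^-0.289 = 307039.

307000 cells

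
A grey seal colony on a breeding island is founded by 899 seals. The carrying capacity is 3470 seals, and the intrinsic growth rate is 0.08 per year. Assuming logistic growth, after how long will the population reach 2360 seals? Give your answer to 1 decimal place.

22.6 years

A = (K − N₀)/N₀ = (3470 − 899)/899 = 2.8598.
Solve 3470/(1 + 2.8598·e^(−0.08t)) = 2360: 1 + 2.8598·e^(−0.08t) = 1.4703, so e^(−0.08t) = 0.164463.
−0.08·t = ln(0.164463) = -1.8051, so t = 1.8051/0.08 = 22.563.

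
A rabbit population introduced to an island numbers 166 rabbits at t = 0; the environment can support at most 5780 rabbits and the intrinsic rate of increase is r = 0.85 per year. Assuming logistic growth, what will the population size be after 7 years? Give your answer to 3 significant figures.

5310 rabbits

A = (K − N₀)/N₀ = (5780 − 166)/166 = 33.819.
N(t) = K/(1 + A·e^(−rt)) = 5780/(1 + 33.819×e^(−0.85×7)).
e^(−5.95) = 0.0026058; denominator = 1 + 33.819×0.0026058 = 1.0881.
N = 5780/1.0881 = 5311.88.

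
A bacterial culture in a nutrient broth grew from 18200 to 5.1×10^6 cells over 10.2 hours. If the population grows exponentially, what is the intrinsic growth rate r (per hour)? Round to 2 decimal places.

From N(t) = N₀·e^(rt): e^(r·10.2) = 5.1×10^6/18200 = 280.22.
r·10.2 = ln(280.22) = 5.6356, so r = 5.6356/10.2 = 0.55251.

0.55 per hour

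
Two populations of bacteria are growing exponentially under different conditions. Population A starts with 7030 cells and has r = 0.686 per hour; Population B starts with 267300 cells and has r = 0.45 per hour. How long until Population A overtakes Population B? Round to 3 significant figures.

15.4 hours

Set 7030·e^(0.686t) = 267300·e^(0.45t).
e^((0.686 − 0.45)t) = 267300/7030 → e^(0.236·t) = 38.023.
0.236·t = ln(38.023) = 3.6382, so t = 3.6382/0.236 = 15.416.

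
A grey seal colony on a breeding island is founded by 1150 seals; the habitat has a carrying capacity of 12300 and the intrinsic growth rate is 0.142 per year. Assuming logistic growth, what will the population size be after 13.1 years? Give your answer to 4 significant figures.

4902 seals

A = (K − N₀)/N₀ = (12300 − 1150)/1150 = 9.6957.
N(t) = K/(1 + A·e^(−rt)) = 12300/(1 + 9.6957×e^(−0.142×13.1)).
e^(−1.86) = 0.15564; denominator = 1 + 9.6957×0.15564 = 2.509.
N = 12300/2.509 = 4902.26.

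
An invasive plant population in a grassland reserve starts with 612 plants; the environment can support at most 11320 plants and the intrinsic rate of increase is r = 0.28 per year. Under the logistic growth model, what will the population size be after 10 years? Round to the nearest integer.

A = (K − N₀)/N₀ = (11320 − 612)/612 = 17.497.
N(t) = K/(1 + A·e^(−rt)) = 11320/(1 + 17.497×e^(−0.28×10)).
e^(−2.8) = 0.06081; denominator = 1 + 17.497×0.06081 = 2.064.
N = 11320/2.064 = 5484.56.

5485 plants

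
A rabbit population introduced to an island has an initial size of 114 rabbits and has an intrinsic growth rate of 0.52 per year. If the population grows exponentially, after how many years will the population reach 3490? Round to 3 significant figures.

6.58 years

Set N₀·e^(rt) = 3490: e^(0.52·t) = 3490/114 = 30.614.
0.52·t = ln(30.614) = 3.4215, so t = 3.4215/0.52 = 6.5797.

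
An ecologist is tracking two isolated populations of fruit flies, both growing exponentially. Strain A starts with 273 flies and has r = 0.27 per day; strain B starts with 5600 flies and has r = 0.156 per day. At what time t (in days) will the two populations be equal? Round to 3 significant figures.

26.5 days

Set 273·e^(0.27t) = 5600·e^(0.156t).
e^((0.27 − 0.156)t) = 5600/273 → e^(0.114·t) = 20.513.
0.114·t = ln(20.513) = 3.0211, so t = 3.0211/0.114 = 26.5.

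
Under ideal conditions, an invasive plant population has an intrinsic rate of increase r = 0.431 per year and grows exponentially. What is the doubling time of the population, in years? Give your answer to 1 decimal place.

1.6 years

Doubling time t_d = ln(2)/r = 0.6931/0.431 = 1.6082.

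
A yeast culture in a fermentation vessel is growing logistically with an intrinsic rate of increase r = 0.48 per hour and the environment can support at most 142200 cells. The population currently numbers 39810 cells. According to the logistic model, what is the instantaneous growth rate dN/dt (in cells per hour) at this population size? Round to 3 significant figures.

13800 cells per hour

dN/dt = rN(1 − N/K) = 0.48 × 39810 × (1 − 39810/142200).
1 − 39810/142200 = 0.72004; dN/dt = 0.48 × 39810 × 0.72004 = 13759.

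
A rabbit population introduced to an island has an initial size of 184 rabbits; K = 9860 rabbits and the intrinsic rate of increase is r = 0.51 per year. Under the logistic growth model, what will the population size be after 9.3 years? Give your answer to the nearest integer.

A = (K − N₀)/N₀ = (9860 − 184)/184 = 52.587.
N(t) = K/(1 + A·e^(−rt)) = 9860/(1 + 52.587×e^(−0.51×9.3)).
e^(−4.743) = 0.0087125; denominator = 1 + 52.587×0.0087125 = 1.4582.
N = 9860/1.4582 = 6761.94.

6762 rabbits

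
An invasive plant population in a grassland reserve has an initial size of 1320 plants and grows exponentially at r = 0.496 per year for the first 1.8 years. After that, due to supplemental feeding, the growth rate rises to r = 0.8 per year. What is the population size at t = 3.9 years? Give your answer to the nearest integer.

17295 plants

Phase 1: N(1.8) = 1320·e^(0.496×1.8) = 1320·e^0.8928 = 3223.38.
Phase 2 runs for 3.9 − 1.8 = 2.1 years at r = 0.8.
N(3.9) = 3223.38·e^(0.8×2.1) = 3223.38·e^1.68 = 17295.2.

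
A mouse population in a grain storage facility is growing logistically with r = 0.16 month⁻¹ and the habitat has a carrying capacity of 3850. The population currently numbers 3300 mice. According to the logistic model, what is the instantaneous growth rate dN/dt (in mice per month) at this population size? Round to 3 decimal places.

75.429 mice per month

dN/dt = rN(1 − N/K) = 0.16 × 3300 × (1 − 3300/3850).
1 − 3300/3850 = 0.14286; dN/dt = 0.16 × 3300 × 0.14286 = 75.429.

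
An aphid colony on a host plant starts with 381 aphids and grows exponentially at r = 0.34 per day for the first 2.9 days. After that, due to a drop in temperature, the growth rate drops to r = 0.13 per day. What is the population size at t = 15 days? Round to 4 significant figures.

4924 aphids

Phase 1: N(2.9) = 381·e^(0.34×2.9) = 381·e^0.986 = 1021.27.
Phase 2 runs for 15 − 2.9 = 12.1 days at r = 0.13.
N(15) = 1021.27·e^(0.13×12.1) = 1021.27·e^1.573 = 4923.62.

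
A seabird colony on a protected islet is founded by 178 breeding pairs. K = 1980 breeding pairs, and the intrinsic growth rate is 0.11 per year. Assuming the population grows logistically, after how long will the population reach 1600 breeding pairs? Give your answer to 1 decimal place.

34.1 years

A = (K − N₀)/N₀ = (1980 − 178)/178 = 10.124.
Solve 1980/(1 + 10.124·e^(−0.11t)) = 1600: 1 + 10.124·e^(−0.11t) = 1.2375, so e^(−0.11t) = 0.02346.
−0.11·t = ln(0.02346) = -3.7525, so t = 3.7525/0.11 = 34.113.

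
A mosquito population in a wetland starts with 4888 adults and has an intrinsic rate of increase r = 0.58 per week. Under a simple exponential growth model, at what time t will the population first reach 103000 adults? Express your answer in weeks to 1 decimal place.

5.3 weeks

Set N₀·e^(rt) = 103000: e^(0.58·t) = 103000/4888 = 21.072.
0.58·t = ln(21.072) = 3.0479, so t = 3.0479/0.58 = 5.2551.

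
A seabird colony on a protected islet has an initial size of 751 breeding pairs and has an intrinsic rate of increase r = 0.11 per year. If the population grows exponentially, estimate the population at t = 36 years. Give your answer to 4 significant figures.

39400 breeding pairs

N(t) = N₀·e^(rt) = 751 × e^(0.11×36) = 751 × e^3.96.
e^3.96 ≈ 52.457, so N ≈ 751 × 52.457 = 39395.5.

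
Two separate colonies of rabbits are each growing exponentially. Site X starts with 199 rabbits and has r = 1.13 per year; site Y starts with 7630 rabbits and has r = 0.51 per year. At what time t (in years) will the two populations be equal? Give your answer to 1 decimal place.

Set 199·e^(1.13t) = 7630·e^(0.51t).
e^((1.13 − 0.51)t) = 7630/199 → e^(0.62·t) = 38.342.
0.62·t = ln(38.342) = 3.6465, so t = 3.6465/0.62 = 5.8815.

5.9 years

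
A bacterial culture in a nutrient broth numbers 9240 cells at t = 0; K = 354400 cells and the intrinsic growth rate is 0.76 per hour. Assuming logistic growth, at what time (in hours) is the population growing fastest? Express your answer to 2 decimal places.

4.76 hours

Logistic growth is fastest at N = K/2 = 177200.
A = (K − N₀)/N₀ = 37.355. Set K/(1 + A·e^(−rt)) = K/2 → A·e^(−rt) = 1.
e^(−0.76t) = 1/37.355 = 0.0267702, so t = ln(37.355)/0.76 = 3.6205/0.76 = 4.7638.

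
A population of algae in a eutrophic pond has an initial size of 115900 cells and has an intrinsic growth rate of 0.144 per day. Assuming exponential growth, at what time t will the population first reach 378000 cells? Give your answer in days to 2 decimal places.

Set N₀·e^(rt) = 378000: e^(0.144·t) = 378000/115900 = 3.2614.
0.144·t = ln(3.2614) = 1.1822, so t = 1.1822/0.144 = 8.2095.

8.21 days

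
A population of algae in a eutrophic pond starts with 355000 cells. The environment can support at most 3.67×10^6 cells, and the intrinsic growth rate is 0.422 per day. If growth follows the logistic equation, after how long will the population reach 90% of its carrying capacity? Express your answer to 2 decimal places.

A = (K − N₀)/N₀ = (3.67×10^6 − 355000)/355000 = 9.338.
Solve 3.67×10^6/(1 + 9.338·e^(−0.422t)) = 3.303×10^6: 1 + 9.338·e^(−0.422t) = 1.1111, so e^(−0.422t) = 0.0118988.
−0.422·t = ln(0.0118988) = -4.4313, so t = 4.4313/0.422 = 10.501.

10.50 days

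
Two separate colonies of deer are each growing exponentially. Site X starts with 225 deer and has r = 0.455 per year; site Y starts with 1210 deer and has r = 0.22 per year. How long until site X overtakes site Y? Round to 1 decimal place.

7.2 years

Set 225·e^(0.455t) = 1210·e^(0.22t).
e^((0.455 − 0.22)t) = 1210/225 → e^(0.235·t) = 5.3778.
0.235·t = ln(5.3778) = 1.6823, so t = 1.6823/0.235 = 7.1586.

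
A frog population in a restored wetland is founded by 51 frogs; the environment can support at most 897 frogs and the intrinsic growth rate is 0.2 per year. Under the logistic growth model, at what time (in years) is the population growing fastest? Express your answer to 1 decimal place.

14.0 years

Logistic growth is fastest at N = K/2 = 448.5.
A = (K − N₀)/N₀ = 16.588. Set K/(1 + A·e^(−rt)) = K/2 → A·e^(−rt) = 1.
e^(−0.2t) = 1/16.588 = 0.0602837, so t = ln(16.588)/0.2 = 2.8087/0.2 = 14.043.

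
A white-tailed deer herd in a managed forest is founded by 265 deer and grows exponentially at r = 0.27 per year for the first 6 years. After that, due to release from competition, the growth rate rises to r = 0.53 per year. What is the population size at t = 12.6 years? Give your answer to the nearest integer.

44255 deer

Phase 1: N(6) = 265·e^(0.27×6) = 265·e^1.62 = 1339.07.
Phase 2 runs for 12.6 − 6 = 6.6 years at r = 0.53.
N(12.6) = 1339.07·e^(0.53×6.6) = 1339.07·e^3.498 = 44255.3.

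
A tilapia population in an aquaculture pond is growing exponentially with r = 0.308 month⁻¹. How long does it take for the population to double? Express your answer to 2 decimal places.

2.25 months

Doubling time t_d = ln(2)/r = 0.6931/0.308 = 2.2505.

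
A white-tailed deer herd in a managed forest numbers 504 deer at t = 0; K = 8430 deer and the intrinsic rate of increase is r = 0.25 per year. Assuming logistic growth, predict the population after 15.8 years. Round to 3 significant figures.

6470 deer

A = (K − N₀)/N₀ = (8430 − 504)/504 = 15.726.
N(t) = K/(1 + A·e^(−rt)) = 8430/(1 + 15.726×e^(−0.25×15.8)).
e^(−3.95) = 0.019255; denominator = 1 + 15.726×0.019255 = 1.3028.
N = 8430/1.3028 = 6470.66.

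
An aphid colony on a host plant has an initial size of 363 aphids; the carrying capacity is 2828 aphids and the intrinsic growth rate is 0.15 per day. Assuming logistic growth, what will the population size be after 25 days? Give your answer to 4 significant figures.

2439 aphids

A = (K − N₀)/N₀ = (2828 − 363)/363 = 6.7906.
N(t) = K/(1 + A·e^(−rt)) = 2828/(1 + 6.7906×e^(−0.15×25)).
e^(−3.75) = 0.023518; denominator = 1 + 6.7906×0.023518 = 1.1597.
N = 2828/1.1597 = 2438.56.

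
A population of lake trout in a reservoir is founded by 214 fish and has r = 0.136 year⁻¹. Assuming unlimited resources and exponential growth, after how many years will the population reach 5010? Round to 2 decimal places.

Set N₀·e^(rt) = 5010: e^(0.136·t) = 5010/214 = 23.411.
0.136·t = ln(23.411) = 3.1532, so t = 3.1532/0.136 = 23.185.

23.19 years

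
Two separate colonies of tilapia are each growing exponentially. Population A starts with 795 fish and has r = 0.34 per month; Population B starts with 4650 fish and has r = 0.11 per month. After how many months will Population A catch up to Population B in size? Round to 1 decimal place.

Set 795·e^(0.34t) = 4650·e^(0.11t).
e^((0.34 − 0.11)t) = 4650/795 → e^(0.23·t) = 5.8491.
0.23·t = ln(5.8491) = 1.7663, so t = 1.7663/0.23 = 7.6795.

7.7 months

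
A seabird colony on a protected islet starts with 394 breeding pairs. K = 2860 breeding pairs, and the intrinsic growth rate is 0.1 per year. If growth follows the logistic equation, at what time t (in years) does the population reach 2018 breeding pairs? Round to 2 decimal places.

27.08 years

A = (K − N₀)/N₀ = (2860 − 394)/394 = 6.2589.
Solve 2860/(1 + 6.2589·e^(−0.1t)) = 2018: 1 + 6.2589·e^(−0.1t) = 1.4172, so e^(−0.1t) = 0.0666644.
−0.1·t = ln(0.0666644) = -2.7081, so t = 2.7081/0.1 = 27.081.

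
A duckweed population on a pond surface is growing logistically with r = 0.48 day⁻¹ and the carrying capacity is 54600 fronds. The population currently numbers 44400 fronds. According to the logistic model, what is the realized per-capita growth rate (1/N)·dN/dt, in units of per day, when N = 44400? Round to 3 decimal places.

(1/N)·dN/dt = r(1 − N/K) = 0.48 × (1 − 44400/54600).
= 0.48 × 0.18681 = 0.08967.

0.090 per day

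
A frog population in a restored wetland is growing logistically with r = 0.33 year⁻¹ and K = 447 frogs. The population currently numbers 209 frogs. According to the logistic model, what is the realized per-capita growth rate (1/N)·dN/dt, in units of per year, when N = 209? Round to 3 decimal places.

0.176 per year

(1/N)·dN/dt = r(1 − N/K) = 0.33 × (1 − 209/447).
= 0.33 × 0.53244 = 0.1757.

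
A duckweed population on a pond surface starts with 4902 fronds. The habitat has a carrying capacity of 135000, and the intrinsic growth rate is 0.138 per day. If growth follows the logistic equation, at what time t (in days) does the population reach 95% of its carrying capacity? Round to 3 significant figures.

A = (K − N₀)/N₀ = (135000 − 4902)/4902 = 26.54.
Solve 135000/(1 + 26.54·e^(−0.138t)) = 128250: 1 + 26.54·e^(−0.138t) = 1.0526, so e^(−0.138t) = 0.00198312.
−0.138·t = ln(0.00198312) = -6.2231, so t = 6.2231/0.138 = 45.095.

45.1 days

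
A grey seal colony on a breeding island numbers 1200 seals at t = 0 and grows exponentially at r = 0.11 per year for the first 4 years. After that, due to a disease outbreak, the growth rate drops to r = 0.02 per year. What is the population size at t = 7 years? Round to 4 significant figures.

Phase 1: N(4) = 1200·e^(0.11×4) = 1200·e^0.44 = 1863.25.
Phase 2 runs for 7 − 4 = 3 years at r = 0.02.
N(7) = 1863.25·e^(0.02×3) = 1863.25·e^0.06 = 1978.47.

1978 seals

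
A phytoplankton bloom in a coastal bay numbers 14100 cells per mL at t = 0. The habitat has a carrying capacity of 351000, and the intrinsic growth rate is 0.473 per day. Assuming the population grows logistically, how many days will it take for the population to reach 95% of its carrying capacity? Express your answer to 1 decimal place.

A = (K − N₀)/N₀ = (351000 − 14100)/14100 = 23.894.
Solve 351000/(1 + 23.894·e^(−0.473t)) = 333450: 1 + 23.894·e^(−0.473t) = 1.0526, so e^(−0.473t) = 0.00220275.
−0.473·t = ln(0.00220275) = -6.1181, so t = 6.1181/0.473 = 12.935.

12.9 days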